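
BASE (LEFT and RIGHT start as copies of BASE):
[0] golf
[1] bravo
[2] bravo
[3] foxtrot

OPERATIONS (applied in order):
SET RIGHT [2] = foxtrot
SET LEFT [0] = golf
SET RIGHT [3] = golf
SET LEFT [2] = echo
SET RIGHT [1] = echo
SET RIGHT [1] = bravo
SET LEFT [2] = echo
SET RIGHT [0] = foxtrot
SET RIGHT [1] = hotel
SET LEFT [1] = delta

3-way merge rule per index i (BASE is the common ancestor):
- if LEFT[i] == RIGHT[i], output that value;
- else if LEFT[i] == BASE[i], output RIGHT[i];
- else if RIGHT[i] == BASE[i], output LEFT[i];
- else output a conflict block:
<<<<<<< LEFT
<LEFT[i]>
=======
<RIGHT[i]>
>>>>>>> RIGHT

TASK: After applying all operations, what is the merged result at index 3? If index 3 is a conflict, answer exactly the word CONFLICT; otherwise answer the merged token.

Answer: golf

Derivation:
Final LEFT:  [golf, delta, echo, foxtrot]
Final RIGHT: [foxtrot, hotel, foxtrot, golf]
i=0: L=golf=BASE, R=foxtrot -> take RIGHT -> foxtrot
i=1: BASE=bravo L=delta R=hotel all differ -> CONFLICT
i=2: BASE=bravo L=echo R=foxtrot all differ -> CONFLICT
i=3: L=foxtrot=BASE, R=golf -> take RIGHT -> golf
Index 3 -> golf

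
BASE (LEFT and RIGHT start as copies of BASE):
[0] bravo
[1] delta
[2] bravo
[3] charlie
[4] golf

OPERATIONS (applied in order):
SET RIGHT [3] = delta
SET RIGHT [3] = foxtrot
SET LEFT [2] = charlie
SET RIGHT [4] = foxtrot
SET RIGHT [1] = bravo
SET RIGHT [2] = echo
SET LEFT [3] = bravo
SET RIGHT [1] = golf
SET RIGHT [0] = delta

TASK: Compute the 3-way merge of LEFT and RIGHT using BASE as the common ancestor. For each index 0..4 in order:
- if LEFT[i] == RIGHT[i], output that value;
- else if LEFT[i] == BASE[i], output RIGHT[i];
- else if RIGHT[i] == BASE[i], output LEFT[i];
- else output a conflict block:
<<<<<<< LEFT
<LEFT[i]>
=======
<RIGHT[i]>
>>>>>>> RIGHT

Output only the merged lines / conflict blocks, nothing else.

Final LEFT:  [bravo, delta, charlie, bravo, golf]
Final RIGHT: [delta, golf, echo, foxtrot, foxtrot]
i=0: L=bravo=BASE, R=delta -> take RIGHT -> delta
i=1: L=delta=BASE, R=golf -> take RIGHT -> golf
i=2: BASE=bravo L=charlie R=echo all differ -> CONFLICT
i=3: BASE=charlie L=bravo R=foxtrot all differ -> CONFLICT
i=4: L=golf=BASE, R=foxtrot -> take RIGHT -> foxtrot

Answer: delta
golf
<<<<<<< LEFT
charlie
=======
echo
>>>>>>> RIGHT
<<<<<<< LEFT
bravo
=======
foxtrot
>>>>>>> RIGHT
foxtrot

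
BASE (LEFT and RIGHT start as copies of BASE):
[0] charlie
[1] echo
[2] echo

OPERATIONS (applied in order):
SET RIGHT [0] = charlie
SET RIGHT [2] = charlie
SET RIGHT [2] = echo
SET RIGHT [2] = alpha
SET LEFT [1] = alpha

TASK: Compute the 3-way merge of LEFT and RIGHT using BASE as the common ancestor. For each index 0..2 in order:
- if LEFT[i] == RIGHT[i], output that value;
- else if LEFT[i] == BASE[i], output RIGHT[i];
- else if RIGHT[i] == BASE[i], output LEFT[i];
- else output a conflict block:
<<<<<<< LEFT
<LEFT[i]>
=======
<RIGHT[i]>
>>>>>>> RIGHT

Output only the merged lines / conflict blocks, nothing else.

Answer: charlie
alpha
alpha

Derivation:
Final LEFT:  [charlie, alpha, echo]
Final RIGHT: [charlie, echo, alpha]
i=0: L=charlie R=charlie -> agree -> charlie
i=1: L=alpha, R=echo=BASE -> take LEFT -> alpha
i=2: L=echo=BASE, R=alpha -> take RIGHT -> alpha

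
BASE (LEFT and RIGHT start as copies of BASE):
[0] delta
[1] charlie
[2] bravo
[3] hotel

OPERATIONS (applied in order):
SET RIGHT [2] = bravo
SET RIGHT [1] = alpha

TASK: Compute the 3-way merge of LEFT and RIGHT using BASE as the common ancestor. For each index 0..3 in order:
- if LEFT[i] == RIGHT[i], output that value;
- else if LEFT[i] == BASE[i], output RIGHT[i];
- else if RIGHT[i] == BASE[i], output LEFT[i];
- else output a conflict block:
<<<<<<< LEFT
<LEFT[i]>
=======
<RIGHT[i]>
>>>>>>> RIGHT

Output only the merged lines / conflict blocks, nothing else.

Answer: delta
alpha
bravo
hotel

Derivation:
Final LEFT:  [delta, charlie, bravo, hotel]
Final RIGHT: [delta, alpha, bravo, hotel]
i=0: L=delta R=delta -> agree -> delta
i=1: L=charlie=BASE, R=alpha -> take RIGHT -> alpha
i=2: L=bravo R=bravo -> agree -> bravo
i=3: L=hotel R=hotel -> agree -> hotel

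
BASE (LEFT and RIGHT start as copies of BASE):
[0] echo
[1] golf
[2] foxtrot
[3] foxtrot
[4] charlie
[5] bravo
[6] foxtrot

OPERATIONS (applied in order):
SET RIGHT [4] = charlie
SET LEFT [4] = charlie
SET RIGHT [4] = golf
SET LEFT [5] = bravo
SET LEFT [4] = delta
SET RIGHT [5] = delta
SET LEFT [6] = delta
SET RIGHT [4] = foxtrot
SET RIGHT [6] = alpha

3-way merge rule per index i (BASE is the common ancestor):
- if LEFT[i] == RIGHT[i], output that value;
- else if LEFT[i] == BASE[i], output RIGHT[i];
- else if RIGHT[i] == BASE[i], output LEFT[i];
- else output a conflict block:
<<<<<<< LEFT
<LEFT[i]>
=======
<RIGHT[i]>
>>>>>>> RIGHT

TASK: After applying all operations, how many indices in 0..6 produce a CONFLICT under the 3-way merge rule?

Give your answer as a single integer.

Final LEFT:  [echo, golf, foxtrot, foxtrot, delta, bravo, delta]
Final RIGHT: [echo, golf, foxtrot, foxtrot, foxtrot, delta, alpha]
i=0: L=echo R=echo -> agree -> echo
i=1: L=golf R=golf -> agree -> golf
i=2: L=foxtrot R=foxtrot -> agree -> foxtrot
i=3: L=foxtrot R=foxtrot -> agree -> foxtrot
i=4: BASE=charlie L=delta R=foxtrot all differ -> CONFLICT
i=5: L=bravo=BASE, R=delta -> take RIGHT -> delta
i=6: BASE=foxtrot L=delta R=alpha all differ -> CONFLICT
Conflict count: 2

Answer: 2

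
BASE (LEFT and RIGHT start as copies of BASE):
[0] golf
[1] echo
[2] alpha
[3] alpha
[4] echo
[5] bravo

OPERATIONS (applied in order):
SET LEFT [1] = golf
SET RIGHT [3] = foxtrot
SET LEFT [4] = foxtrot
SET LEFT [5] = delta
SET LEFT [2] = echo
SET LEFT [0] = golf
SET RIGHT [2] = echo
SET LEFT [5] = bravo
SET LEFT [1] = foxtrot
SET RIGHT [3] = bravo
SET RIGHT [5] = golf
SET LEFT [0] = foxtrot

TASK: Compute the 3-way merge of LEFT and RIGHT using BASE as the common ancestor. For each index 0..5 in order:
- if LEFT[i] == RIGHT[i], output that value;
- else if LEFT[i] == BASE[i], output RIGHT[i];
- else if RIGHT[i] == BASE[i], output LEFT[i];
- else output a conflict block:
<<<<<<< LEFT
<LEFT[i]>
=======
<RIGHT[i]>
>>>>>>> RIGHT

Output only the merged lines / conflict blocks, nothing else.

Final LEFT:  [foxtrot, foxtrot, echo, alpha, foxtrot, bravo]
Final RIGHT: [golf, echo, echo, bravo, echo, golf]
i=0: L=foxtrot, R=golf=BASE -> take LEFT -> foxtrot
i=1: L=foxtrot, R=echo=BASE -> take LEFT -> foxtrot
i=2: L=echo R=echo -> agree -> echo
i=3: L=alpha=BASE, R=bravo -> take RIGHT -> bravo
i=4: L=foxtrot, R=echo=BASE -> take LEFT -> foxtrot
i=5: L=bravo=BASE, R=golf -> take RIGHT -> golf

Answer: foxtrot
foxtrot
echo
bravo
foxtrot
golf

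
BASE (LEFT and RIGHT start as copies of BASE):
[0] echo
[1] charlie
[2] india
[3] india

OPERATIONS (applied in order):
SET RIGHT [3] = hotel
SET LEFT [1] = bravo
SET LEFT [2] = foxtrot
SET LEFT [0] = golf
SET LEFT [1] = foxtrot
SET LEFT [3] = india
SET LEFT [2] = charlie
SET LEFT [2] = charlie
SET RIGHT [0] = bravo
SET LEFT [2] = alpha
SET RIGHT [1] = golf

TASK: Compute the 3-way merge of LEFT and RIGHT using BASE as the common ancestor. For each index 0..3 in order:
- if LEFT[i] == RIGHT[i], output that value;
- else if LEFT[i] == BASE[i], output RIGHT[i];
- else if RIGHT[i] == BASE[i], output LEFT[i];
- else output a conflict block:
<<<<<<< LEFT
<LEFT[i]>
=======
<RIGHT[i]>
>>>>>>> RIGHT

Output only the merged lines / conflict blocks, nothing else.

Final LEFT:  [golf, foxtrot, alpha, india]
Final RIGHT: [bravo, golf, india, hotel]
i=0: BASE=echo L=golf R=bravo all differ -> CONFLICT
i=1: BASE=charlie L=foxtrot R=golf all differ -> CONFLICT
i=2: L=alpha, R=india=BASE -> take LEFT -> alpha
i=3: L=india=BASE, R=hotel -> take RIGHT -> hotel

Answer: <<<<<<< LEFT
golf
=======
bravo
>>>>>>> RIGHT
<<<<<<< LEFT
foxtrot
=======
golf
>>>>>>> RIGHT
alpha
hotel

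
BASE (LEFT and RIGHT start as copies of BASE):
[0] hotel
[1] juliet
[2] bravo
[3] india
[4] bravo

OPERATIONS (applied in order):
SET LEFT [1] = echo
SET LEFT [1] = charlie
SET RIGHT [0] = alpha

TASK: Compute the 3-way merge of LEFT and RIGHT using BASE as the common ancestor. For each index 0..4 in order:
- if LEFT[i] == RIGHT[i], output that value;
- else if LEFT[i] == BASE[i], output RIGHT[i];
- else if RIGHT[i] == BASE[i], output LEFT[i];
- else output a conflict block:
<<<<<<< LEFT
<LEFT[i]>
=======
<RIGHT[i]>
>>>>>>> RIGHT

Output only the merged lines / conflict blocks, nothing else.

Final LEFT:  [hotel, charlie, bravo, india, bravo]
Final RIGHT: [alpha, juliet, bravo, india, bravo]
i=0: L=hotel=BASE, R=alpha -> take RIGHT -> alpha
i=1: L=charlie, R=juliet=BASE -> take LEFT -> charlie
i=2: L=bravo R=bravo -> agree -> bravo
i=3: L=india R=india -> agree -> india
i=4: L=bravo R=bravo -> agree -> bravo

Answer: alpha
charlie
bravo
india
bravo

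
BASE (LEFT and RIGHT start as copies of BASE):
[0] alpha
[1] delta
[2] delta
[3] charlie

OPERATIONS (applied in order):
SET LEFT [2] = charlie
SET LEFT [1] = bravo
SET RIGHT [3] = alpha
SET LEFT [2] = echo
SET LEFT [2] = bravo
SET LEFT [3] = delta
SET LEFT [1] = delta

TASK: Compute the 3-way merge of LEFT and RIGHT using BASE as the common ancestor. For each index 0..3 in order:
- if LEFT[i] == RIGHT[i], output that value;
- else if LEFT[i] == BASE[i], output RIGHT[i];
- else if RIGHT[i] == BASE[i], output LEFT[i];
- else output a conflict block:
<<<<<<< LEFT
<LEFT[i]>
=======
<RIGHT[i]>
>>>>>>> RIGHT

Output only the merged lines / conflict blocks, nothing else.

Answer: alpha
delta
bravo
<<<<<<< LEFT
delta
=======
alpha
>>>>>>> RIGHT

Derivation:
Final LEFT:  [alpha, delta, bravo, delta]
Final RIGHT: [alpha, delta, delta, alpha]
i=0: L=alpha R=alpha -> agree -> alpha
i=1: L=delta R=delta -> agree -> delta
i=2: L=bravo, R=delta=BASE -> take LEFT -> bravo
i=3: BASE=charlie L=delta R=alpha all differ -> CONFLICT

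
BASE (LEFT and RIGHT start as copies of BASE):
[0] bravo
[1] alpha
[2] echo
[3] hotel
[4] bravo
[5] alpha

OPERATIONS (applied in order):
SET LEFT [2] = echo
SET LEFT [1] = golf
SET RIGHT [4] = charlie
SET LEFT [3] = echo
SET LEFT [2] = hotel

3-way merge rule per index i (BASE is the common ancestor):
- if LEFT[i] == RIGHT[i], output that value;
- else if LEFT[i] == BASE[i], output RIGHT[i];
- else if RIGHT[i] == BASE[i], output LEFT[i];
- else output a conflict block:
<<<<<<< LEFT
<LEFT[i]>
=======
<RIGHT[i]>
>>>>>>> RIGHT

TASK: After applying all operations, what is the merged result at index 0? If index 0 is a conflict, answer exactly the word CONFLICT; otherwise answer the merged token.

Answer: bravo

Derivation:
Final LEFT:  [bravo, golf, hotel, echo, bravo, alpha]
Final RIGHT: [bravo, alpha, echo, hotel, charlie, alpha]
i=0: L=bravo R=bravo -> agree -> bravo
i=1: L=golf, R=alpha=BASE -> take LEFT -> golf
i=2: L=hotel, R=echo=BASE -> take LEFT -> hotel
i=3: L=echo, R=hotel=BASE -> take LEFT -> echo
i=4: L=bravo=BASE, R=charlie -> take RIGHT -> charlie
i=5: L=alpha R=alpha -> agree -> alpha
Index 0 -> bravo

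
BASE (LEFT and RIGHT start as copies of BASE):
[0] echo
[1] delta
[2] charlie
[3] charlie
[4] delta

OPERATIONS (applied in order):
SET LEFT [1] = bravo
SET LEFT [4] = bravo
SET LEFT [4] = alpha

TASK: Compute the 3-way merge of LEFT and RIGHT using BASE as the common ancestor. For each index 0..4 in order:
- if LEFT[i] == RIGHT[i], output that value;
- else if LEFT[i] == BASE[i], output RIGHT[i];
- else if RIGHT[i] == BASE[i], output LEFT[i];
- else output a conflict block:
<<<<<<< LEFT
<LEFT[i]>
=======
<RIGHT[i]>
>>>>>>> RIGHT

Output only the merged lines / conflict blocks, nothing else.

Final LEFT:  [echo, bravo, charlie, charlie, alpha]
Final RIGHT: [echo, delta, charlie, charlie, delta]
i=0: L=echo R=echo -> agree -> echo
i=1: L=bravo, R=delta=BASE -> take LEFT -> bravo
i=2: L=charlie R=charlie -> agree -> charlie
i=3: L=charlie R=charlie -> agree -> charlie
i=4: L=alpha, R=delta=BASE -> take LEFT -> alpha

Answer: echo
bravo
charlie
charlie
alpha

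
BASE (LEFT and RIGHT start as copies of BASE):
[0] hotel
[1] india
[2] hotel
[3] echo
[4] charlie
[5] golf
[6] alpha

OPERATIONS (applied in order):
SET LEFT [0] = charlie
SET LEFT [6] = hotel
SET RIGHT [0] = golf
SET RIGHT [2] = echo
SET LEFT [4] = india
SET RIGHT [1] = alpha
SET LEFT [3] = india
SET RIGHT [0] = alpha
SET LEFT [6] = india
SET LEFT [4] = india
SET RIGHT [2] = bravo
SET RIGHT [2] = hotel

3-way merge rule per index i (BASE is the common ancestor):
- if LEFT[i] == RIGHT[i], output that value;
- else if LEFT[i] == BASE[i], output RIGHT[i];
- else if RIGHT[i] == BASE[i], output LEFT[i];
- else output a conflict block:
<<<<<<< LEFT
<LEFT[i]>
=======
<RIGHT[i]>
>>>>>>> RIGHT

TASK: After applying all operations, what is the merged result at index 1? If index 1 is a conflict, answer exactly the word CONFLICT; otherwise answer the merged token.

Final LEFT:  [charlie, india, hotel, india, india, golf, india]
Final RIGHT: [alpha, alpha, hotel, echo, charlie, golf, alpha]
i=0: BASE=hotel L=charlie R=alpha all differ -> CONFLICT
i=1: L=india=BASE, R=alpha -> take RIGHT -> alpha
i=2: L=hotel R=hotel -> agree -> hotel
i=3: L=india, R=echo=BASE -> take LEFT -> india
i=4: L=india, R=charlie=BASE -> take LEFT -> india
i=5: L=golf R=golf -> agree -> golf
i=6: L=india, R=alpha=BASE -> take LEFT -> india
Index 1 -> alpha

Answer: alpha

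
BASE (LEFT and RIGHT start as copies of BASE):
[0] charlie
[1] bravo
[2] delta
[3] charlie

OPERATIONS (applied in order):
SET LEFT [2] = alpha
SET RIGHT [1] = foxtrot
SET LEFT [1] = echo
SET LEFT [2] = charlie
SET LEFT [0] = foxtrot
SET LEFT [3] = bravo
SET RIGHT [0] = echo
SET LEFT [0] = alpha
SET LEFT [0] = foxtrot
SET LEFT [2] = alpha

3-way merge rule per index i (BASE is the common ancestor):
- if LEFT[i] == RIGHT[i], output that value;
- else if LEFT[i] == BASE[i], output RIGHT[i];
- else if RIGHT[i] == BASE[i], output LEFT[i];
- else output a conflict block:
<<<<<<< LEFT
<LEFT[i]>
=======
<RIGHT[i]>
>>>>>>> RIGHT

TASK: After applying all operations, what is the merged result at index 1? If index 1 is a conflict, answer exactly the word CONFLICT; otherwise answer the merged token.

Answer: CONFLICT

Derivation:
Final LEFT:  [foxtrot, echo, alpha, bravo]
Final RIGHT: [echo, foxtrot, delta, charlie]
i=0: BASE=charlie L=foxtrot R=echo all differ -> CONFLICT
i=1: BASE=bravo L=echo R=foxtrot all differ -> CONFLICT
i=2: L=alpha, R=delta=BASE -> take LEFT -> alpha
i=3: L=bravo, R=charlie=BASE -> take LEFT -> bravo
Index 1 -> CONFLICT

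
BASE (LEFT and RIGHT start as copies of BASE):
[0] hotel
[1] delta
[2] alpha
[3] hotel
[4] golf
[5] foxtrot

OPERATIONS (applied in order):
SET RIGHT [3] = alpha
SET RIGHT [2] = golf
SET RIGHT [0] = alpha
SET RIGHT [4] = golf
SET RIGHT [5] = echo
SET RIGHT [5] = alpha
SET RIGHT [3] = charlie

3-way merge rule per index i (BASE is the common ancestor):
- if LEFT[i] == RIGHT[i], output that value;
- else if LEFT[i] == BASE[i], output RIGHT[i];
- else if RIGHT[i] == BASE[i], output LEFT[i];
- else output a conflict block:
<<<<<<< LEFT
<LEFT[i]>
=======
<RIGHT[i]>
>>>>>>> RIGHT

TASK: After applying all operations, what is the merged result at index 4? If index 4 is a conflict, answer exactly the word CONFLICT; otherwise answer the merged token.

Final LEFT:  [hotel, delta, alpha, hotel, golf, foxtrot]
Final RIGHT: [alpha, delta, golf, charlie, golf, alpha]
i=0: L=hotel=BASE, R=alpha -> take RIGHT -> alpha
i=1: L=delta R=delta -> agree -> delta
i=2: L=alpha=BASE, R=golf -> take RIGHT -> golf
i=3: L=hotel=BASE, R=charlie -> take RIGHT -> charlie
i=4: L=golf R=golf -> agree -> golf
i=5: L=foxtrot=BASE, R=alpha -> take RIGHT -> alpha
Index 4 -> golf

Answer: golf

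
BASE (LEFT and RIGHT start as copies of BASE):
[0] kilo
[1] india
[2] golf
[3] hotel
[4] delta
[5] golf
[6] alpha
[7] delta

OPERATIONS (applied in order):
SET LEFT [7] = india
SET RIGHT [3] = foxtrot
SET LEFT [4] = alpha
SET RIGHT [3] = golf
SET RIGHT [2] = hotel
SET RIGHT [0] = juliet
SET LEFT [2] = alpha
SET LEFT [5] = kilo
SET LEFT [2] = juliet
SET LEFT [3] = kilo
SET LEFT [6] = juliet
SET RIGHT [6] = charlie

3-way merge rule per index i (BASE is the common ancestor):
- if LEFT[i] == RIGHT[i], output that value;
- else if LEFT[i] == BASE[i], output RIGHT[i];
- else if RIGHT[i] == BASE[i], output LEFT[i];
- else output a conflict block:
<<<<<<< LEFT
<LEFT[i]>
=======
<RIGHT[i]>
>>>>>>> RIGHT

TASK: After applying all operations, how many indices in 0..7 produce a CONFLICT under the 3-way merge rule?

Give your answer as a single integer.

Answer: 3

Derivation:
Final LEFT:  [kilo, india, juliet, kilo, alpha, kilo, juliet, india]
Final RIGHT: [juliet, india, hotel, golf, delta, golf, charlie, delta]
i=0: L=kilo=BASE, R=juliet -> take RIGHT -> juliet
i=1: L=india R=india -> agree -> india
i=2: BASE=golf L=juliet R=hotel all differ -> CONFLICT
i=3: BASE=hotel L=kilo R=golf all differ -> CONFLICT
i=4: L=alpha, R=delta=BASE -> take LEFT -> alpha
i=5: L=kilo, R=golf=BASE -> take LEFT -> kilo
i=6: BASE=alpha L=juliet R=charlie all differ -> CONFLICT
i=7: L=india, R=delta=BASE -> take LEFT -> india
Conflict count: 3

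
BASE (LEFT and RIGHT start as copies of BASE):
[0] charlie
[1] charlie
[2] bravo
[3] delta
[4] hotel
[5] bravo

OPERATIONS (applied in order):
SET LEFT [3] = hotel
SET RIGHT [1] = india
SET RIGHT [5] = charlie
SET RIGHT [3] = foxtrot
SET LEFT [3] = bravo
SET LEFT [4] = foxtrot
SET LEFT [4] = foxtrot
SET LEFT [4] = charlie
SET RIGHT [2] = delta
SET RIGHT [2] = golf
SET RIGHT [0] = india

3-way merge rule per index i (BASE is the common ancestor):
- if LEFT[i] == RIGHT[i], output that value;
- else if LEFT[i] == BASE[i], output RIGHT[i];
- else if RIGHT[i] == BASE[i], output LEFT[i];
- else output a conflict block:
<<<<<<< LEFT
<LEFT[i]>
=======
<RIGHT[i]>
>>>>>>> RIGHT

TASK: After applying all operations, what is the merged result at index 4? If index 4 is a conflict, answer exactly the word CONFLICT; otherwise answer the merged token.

Answer: charlie

Derivation:
Final LEFT:  [charlie, charlie, bravo, bravo, charlie, bravo]
Final RIGHT: [india, india, golf, foxtrot, hotel, charlie]
i=0: L=charlie=BASE, R=india -> take RIGHT -> india
i=1: L=charlie=BASE, R=india -> take RIGHT -> india
i=2: L=bravo=BASE, R=golf -> take RIGHT -> golf
i=3: BASE=delta L=bravo R=foxtrot all differ -> CONFLICT
i=4: L=charlie, R=hotel=BASE -> take LEFT -> charlie
i=5: L=bravo=BASE, R=charlie -> take RIGHT -> charlie
Index 4 -> charlie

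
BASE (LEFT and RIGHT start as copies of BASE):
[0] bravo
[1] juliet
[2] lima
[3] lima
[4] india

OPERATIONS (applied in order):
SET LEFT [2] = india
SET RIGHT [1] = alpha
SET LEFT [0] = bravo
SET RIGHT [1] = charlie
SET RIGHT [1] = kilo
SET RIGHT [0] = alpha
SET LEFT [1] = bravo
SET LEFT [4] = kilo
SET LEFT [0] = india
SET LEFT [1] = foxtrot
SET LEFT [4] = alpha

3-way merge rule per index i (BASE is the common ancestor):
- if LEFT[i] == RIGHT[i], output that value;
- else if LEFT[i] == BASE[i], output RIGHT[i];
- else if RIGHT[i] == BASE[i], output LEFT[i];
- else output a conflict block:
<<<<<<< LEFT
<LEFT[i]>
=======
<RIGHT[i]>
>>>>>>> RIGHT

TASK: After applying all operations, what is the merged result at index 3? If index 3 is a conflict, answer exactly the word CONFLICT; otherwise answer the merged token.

Final LEFT:  [india, foxtrot, india, lima, alpha]
Final RIGHT: [alpha, kilo, lima, lima, india]
i=0: BASE=bravo L=india R=alpha all differ -> CONFLICT
i=1: BASE=juliet L=foxtrot R=kilo all differ -> CONFLICT
i=2: L=india, R=lima=BASE -> take LEFT -> india
i=3: L=lima R=lima -> agree -> lima
i=4: L=alpha, R=india=BASE -> take LEFT -> alpha
Index 3 -> lima

Answer: lima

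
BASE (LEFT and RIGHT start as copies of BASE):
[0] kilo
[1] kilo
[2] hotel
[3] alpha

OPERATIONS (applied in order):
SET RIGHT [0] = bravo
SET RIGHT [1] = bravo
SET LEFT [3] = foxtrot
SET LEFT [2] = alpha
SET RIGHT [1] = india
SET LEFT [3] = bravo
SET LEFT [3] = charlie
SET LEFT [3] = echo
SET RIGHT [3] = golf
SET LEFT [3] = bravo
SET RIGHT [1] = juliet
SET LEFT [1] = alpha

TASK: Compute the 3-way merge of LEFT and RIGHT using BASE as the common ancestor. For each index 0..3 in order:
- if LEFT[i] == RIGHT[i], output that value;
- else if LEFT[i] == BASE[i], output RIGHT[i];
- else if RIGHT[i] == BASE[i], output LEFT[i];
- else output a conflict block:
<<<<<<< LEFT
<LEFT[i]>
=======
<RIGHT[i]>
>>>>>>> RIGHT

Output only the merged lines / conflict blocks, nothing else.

Final LEFT:  [kilo, alpha, alpha, bravo]
Final RIGHT: [bravo, juliet, hotel, golf]
i=0: L=kilo=BASE, R=bravo -> take RIGHT -> bravo
i=1: BASE=kilo L=alpha R=juliet all differ -> CONFLICT
i=2: L=alpha, R=hotel=BASE -> take LEFT -> alpha
i=3: BASE=alpha L=bravo R=golf all differ -> CONFLICT

Answer: bravo
<<<<<<< LEFT
alpha
=======
juliet
>>>>>>> RIGHT
alpha
<<<<<<< LEFT
bravo
=======
golf
>>>>>>> RIGHT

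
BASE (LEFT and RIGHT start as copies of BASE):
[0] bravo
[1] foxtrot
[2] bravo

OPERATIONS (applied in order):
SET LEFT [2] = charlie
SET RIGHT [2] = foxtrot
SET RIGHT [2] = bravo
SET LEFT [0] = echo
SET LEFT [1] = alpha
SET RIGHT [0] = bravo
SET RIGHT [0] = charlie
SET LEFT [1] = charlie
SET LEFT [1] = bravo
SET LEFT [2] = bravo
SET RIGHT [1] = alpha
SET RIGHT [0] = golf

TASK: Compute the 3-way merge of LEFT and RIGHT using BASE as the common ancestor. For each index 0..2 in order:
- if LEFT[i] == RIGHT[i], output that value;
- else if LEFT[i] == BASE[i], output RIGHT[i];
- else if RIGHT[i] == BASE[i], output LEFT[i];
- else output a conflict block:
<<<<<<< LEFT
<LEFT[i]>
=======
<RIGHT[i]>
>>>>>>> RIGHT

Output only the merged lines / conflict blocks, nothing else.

Answer: <<<<<<< LEFT
echo
=======
golf
>>>>>>> RIGHT
<<<<<<< LEFT
bravo
=======
alpha
>>>>>>> RIGHT
bravo

Derivation:
Final LEFT:  [echo, bravo, bravo]
Final RIGHT: [golf, alpha, bravo]
i=0: BASE=bravo L=echo R=golf all differ -> CONFLICT
i=1: BASE=foxtrot L=bravo R=alpha all differ -> CONFLICT
i=2: L=bravo R=bravo -> agree -> bravo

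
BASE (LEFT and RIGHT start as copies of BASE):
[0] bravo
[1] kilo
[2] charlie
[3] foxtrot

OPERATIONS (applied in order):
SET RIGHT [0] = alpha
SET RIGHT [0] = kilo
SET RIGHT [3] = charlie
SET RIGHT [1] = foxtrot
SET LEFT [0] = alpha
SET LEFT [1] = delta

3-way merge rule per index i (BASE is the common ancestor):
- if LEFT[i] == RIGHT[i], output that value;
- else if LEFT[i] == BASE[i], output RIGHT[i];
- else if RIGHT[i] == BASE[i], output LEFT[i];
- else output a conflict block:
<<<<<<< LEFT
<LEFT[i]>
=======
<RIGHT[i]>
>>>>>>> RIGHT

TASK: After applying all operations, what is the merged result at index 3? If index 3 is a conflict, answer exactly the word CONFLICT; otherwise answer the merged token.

Answer: charlie

Derivation:
Final LEFT:  [alpha, delta, charlie, foxtrot]
Final RIGHT: [kilo, foxtrot, charlie, charlie]
i=0: BASE=bravo L=alpha R=kilo all differ -> CONFLICT
i=1: BASE=kilo L=delta R=foxtrot all differ -> CONFLICT
i=2: L=charlie R=charlie -> agree -> charlie
i=3: L=foxtrot=BASE, R=charlie -> take RIGHT -> charlie
Index 3 -> charlie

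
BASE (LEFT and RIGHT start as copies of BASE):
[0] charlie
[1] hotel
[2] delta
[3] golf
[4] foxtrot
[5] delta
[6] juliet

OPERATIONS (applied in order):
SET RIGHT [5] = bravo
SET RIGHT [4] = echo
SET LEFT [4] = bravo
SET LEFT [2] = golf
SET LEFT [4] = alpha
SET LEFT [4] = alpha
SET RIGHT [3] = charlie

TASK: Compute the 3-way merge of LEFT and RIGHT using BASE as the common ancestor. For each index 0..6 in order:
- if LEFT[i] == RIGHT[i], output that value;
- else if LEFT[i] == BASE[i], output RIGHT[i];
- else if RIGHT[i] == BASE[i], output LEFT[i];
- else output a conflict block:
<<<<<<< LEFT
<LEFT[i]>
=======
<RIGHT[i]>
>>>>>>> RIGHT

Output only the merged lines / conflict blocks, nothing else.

Final LEFT:  [charlie, hotel, golf, golf, alpha, delta, juliet]
Final RIGHT: [charlie, hotel, delta, charlie, echo, bravo, juliet]
i=0: L=charlie R=charlie -> agree -> charlie
i=1: L=hotel R=hotel -> agree -> hotel
i=2: L=golf, R=delta=BASE -> take LEFT -> golf
i=3: L=golf=BASE, R=charlie -> take RIGHT -> charlie
i=4: BASE=foxtrot L=alpha R=echo all differ -> CONFLICT
i=5: L=delta=BASE, R=bravo -> take RIGHT -> bravo
i=6: L=juliet R=juliet -> agree -> juliet

Answer: charlie
hotel
golf
charlie
<<<<<<< LEFT
alpha
=======
echo
>>>>>>> RIGHT
bravo
juliet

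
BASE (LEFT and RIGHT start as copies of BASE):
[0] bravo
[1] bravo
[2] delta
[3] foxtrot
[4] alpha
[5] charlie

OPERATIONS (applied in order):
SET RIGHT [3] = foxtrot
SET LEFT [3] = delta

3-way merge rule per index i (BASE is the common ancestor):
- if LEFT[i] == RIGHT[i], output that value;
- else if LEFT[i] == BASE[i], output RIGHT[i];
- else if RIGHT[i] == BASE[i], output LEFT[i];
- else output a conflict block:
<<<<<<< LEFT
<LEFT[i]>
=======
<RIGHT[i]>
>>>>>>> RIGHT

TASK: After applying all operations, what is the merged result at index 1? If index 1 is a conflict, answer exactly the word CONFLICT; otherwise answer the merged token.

Final LEFT:  [bravo, bravo, delta, delta, alpha, charlie]
Final RIGHT: [bravo, bravo, delta, foxtrot, alpha, charlie]
i=0: L=bravo R=bravo -> agree -> bravo
i=1: L=bravo R=bravo -> agree -> bravo
i=2: L=delta R=delta -> agree -> delta
i=3: L=delta, R=foxtrot=BASE -> take LEFT -> delta
i=4: L=alpha R=alpha -> agree -> alpha
i=5: L=charlie R=charlie -> agree -> charlie
Index 1 -> bravo

Answer: bravo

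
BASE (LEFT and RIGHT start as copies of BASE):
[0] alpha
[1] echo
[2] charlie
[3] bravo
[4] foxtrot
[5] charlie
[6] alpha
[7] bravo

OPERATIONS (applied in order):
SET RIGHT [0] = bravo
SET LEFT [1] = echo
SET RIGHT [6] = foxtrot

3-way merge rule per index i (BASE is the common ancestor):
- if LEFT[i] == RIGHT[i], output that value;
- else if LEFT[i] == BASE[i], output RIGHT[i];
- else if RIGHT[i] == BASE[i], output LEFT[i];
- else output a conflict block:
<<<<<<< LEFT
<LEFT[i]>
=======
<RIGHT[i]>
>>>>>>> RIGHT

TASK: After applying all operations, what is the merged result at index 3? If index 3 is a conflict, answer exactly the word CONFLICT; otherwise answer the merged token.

Final LEFT:  [alpha, echo, charlie, bravo, foxtrot, charlie, alpha, bravo]
Final RIGHT: [bravo, echo, charlie, bravo, foxtrot, charlie, foxtrot, bravo]
i=0: L=alpha=BASE, R=bravo -> take RIGHT -> bravo
i=1: L=echo R=echo -> agree -> echo
i=2: L=charlie R=charlie -> agree -> charlie
i=3: L=bravo R=bravo -> agree -> bravo
i=4: L=foxtrot R=foxtrot -> agree -> foxtrot
i=5: L=charlie R=charlie -> agree -> charlie
i=6: L=alpha=BASE, R=foxtrot -> take RIGHT -> foxtrot
i=7: L=bravo R=bravo -> agree -> bravo
Index 3 -> bravo

Answer: bravo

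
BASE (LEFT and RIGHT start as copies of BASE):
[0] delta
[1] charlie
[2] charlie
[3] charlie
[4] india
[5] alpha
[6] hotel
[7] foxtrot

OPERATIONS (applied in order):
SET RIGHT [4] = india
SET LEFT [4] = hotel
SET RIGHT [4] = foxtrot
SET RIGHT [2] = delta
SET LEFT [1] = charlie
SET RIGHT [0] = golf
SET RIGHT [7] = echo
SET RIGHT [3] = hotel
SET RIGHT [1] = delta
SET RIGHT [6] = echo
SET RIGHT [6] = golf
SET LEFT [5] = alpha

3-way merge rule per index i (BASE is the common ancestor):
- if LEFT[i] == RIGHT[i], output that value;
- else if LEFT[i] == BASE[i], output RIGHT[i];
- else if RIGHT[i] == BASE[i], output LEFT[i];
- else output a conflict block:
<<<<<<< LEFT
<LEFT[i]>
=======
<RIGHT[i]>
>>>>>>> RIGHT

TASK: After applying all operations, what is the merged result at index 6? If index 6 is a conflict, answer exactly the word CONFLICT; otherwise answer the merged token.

Final LEFT:  [delta, charlie, charlie, charlie, hotel, alpha, hotel, foxtrot]
Final RIGHT: [golf, delta, delta, hotel, foxtrot, alpha, golf, echo]
i=0: L=delta=BASE, R=golf -> take RIGHT -> golf
i=1: L=charlie=BASE, R=delta -> take RIGHT -> delta
i=2: L=charlie=BASE, R=delta -> take RIGHT -> delta
i=3: L=charlie=BASE, R=hotel -> take RIGHT -> hotel
i=4: BASE=india L=hotel R=foxtrot all differ -> CONFLICT
i=5: L=alpha R=alpha -> agree -> alpha
i=6: L=hotel=BASE, R=golf -> take RIGHT -> golf
i=7: L=foxtrot=BASE, R=echo -> take RIGHT -> echo
Index 6 -> golf

Answer: golf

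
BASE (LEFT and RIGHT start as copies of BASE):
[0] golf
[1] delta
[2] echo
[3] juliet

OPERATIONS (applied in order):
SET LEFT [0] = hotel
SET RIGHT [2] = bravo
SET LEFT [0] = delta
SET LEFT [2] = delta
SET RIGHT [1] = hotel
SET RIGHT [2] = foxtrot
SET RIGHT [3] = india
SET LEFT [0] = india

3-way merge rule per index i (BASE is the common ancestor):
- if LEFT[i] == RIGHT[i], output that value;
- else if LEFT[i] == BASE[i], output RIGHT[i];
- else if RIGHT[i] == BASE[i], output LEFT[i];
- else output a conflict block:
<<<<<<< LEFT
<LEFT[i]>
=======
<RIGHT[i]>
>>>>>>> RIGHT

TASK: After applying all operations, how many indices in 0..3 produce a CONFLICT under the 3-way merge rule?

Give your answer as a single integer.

Answer: 1

Derivation:
Final LEFT:  [india, delta, delta, juliet]
Final RIGHT: [golf, hotel, foxtrot, india]
i=0: L=india, R=golf=BASE -> take LEFT -> india
i=1: L=delta=BASE, R=hotel -> take RIGHT -> hotel
i=2: BASE=echo L=delta R=foxtrot all differ -> CONFLICT
i=3: L=juliet=BASE, R=india -> take RIGHT -> india
Conflict count: 1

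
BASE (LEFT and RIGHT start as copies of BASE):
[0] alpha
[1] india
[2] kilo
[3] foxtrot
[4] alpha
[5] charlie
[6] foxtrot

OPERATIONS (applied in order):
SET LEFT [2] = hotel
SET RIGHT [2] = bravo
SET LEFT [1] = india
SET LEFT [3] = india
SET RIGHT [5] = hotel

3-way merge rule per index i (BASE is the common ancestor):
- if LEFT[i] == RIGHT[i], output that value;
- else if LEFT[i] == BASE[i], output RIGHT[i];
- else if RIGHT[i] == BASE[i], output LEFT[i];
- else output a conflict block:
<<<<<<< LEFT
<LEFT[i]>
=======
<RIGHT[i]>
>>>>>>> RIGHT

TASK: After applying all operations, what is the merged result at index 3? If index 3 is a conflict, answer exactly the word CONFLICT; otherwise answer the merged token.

Answer: india

Derivation:
Final LEFT:  [alpha, india, hotel, india, alpha, charlie, foxtrot]
Final RIGHT: [alpha, india, bravo, foxtrot, alpha, hotel, foxtrot]
i=0: L=alpha R=alpha -> agree -> alpha
i=1: L=india R=india -> agree -> india
i=2: BASE=kilo L=hotel R=bravo all differ -> CONFLICT
i=3: L=india, R=foxtrot=BASE -> take LEFT -> india
i=4: L=alpha R=alpha -> agree -> alpha
i=5: L=charlie=BASE, R=hotel -> take RIGHT -> hotel
i=6: L=foxtrot R=foxtrot -> agree -> foxtrot
Index 3 -> india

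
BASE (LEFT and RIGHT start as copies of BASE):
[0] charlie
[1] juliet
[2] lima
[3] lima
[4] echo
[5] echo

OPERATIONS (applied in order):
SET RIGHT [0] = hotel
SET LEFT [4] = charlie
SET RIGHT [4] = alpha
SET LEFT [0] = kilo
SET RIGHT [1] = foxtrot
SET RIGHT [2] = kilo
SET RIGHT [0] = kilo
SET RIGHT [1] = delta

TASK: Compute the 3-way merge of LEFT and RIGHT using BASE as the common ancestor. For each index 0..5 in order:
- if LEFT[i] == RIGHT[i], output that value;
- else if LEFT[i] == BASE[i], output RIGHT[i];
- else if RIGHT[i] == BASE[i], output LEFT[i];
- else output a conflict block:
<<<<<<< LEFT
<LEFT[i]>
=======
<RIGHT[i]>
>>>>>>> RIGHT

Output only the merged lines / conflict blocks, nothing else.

Answer: kilo
delta
kilo
lima
<<<<<<< LEFT
charlie
=======
alpha
>>>>>>> RIGHT
echo

Derivation:
Final LEFT:  [kilo, juliet, lima, lima, charlie, echo]
Final RIGHT: [kilo, delta, kilo, lima, alpha, echo]
i=0: L=kilo R=kilo -> agree -> kilo
i=1: L=juliet=BASE, R=delta -> take RIGHT -> delta
i=2: L=lima=BASE, R=kilo -> take RIGHT -> kilo
i=3: L=lima R=lima -> agree -> lima
i=4: BASE=echo L=charlie R=alpha all differ -> CONFLICT
i=5: L=echo R=echo -> agree -> echo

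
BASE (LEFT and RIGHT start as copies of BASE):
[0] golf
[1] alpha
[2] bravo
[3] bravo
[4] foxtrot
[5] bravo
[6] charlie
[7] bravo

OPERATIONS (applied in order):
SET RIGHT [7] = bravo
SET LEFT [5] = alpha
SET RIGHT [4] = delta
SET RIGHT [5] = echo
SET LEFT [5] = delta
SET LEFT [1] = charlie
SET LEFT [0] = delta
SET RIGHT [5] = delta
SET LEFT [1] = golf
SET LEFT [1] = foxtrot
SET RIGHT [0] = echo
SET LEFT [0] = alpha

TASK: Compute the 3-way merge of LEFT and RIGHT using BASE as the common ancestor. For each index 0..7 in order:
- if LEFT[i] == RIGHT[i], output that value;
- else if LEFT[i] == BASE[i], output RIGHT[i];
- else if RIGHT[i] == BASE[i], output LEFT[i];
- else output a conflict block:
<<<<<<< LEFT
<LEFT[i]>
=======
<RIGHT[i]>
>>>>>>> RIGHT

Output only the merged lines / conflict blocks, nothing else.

Answer: <<<<<<< LEFT
alpha
=======
echo
>>>>>>> RIGHT
foxtrot
bravo
bravo
delta
delta
charlie
bravo

Derivation:
Final LEFT:  [alpha, foxtrot, bravo, bravo, foxtrot, delta, charlie, bravo]
Final RIGHT: [echo, alpha, bravo, bravo, delta, delta, charlie, bravo]
i=0: BASE=golf L=alpha R=echo all differ -> CONFLICT
i=1: L=foxtrot, R=alpha=BASE -> take LEFT -> foxtrot
i=2: L=bravo R=bravo -> agree -> bravo
i=3: L=bravo R=bravo -> agree -> bravo
i=4: L=foxtrot=BASE, R=delta -> take RIGHT -> delta
i=5: L=delta R=delta -> agree -> delta
i=6: L=charlie R=charlie -> agree -> charlie
i=7: L=bravo R=bravo -> agree -> bravo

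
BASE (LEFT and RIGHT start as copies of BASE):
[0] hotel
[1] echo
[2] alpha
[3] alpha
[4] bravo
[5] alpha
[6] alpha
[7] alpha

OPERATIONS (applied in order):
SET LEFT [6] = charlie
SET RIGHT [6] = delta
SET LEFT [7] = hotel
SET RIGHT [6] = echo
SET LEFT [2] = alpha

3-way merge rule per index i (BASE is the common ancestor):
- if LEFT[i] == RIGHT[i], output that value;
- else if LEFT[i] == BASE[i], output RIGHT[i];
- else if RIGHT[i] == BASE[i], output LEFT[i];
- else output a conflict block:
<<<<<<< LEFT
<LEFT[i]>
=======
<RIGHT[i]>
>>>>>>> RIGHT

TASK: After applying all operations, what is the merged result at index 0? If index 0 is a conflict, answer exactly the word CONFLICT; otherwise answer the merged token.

Answer: hotel

Derivation:
Final LEFT:  [hotel, echo, alpha, alpha, bravo, alpha, charlie, hotel]
Final RIGHT: [hotel, echo, alpha, alpha, bravo, alpha, echo, alpha]
i=0: L=hotel R=hotel -> agree -> hotel
i=1: L=echo R=echo -> agree -> echo
i=2: L=alpha R=alpha -> agree -> alpha
i=3: L=alpha R=alpha -> agree -> alpha
i=4: L=bravo R=bravo -> agree -> bravo
i=5: L=alpha R=alpha -> agree -> alpha
i=6: BASE=alpha L=charlie R=echo all differ -> CONFLICT
i=7: L=hotel, R=alpha=BASE -> take LEFT -> hotel
Index 0 -> hotel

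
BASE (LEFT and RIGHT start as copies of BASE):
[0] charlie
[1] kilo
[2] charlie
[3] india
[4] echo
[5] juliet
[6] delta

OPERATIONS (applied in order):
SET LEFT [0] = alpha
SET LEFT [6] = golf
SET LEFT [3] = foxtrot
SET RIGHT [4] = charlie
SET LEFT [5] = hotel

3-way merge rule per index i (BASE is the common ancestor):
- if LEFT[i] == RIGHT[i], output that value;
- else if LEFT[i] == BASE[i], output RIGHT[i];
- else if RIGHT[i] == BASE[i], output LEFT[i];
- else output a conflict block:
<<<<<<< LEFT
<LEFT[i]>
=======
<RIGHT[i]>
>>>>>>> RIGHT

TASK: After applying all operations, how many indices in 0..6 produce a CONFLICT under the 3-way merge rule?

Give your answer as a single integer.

Answer: 0

Derivation:
Final LEFT:  [alpha, kilo, charlie, foxtrot, echo, hotel, golf]
Final RIGHT: [charlie, kilo, charlie, india, charlie, juliet, delta]
i=0: L=alpha, R=charlie=BASE -> take LEFT -> alpha
i=1: L=kilo R=kilo -> agree -> kilo
i=2: L=charlie R=charlie -> agree -> charlie
i=3: L=foxtrot, R=india=BASE -> take LEFT -> foxtrot
i=4: L=echo=BASE, R=charlie -> take RIGHT -> charlie
i=5: L=hotel, R=juliet=BASE -> take LEFT -> hotel
i=6: L=golf, R=delta=BASE -> take LEFT -> golf
Conflict count: 0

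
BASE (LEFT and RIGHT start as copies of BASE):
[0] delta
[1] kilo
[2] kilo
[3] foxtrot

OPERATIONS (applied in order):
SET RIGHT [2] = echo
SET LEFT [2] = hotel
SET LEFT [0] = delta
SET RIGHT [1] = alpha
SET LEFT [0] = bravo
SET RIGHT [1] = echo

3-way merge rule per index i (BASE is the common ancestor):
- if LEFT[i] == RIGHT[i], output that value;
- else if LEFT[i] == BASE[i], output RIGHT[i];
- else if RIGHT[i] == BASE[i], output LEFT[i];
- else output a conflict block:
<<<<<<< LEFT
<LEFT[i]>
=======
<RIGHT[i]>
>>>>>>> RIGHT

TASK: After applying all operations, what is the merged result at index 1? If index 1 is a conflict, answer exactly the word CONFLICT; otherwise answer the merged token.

Answer: echo

Derivation:
Final LEFT:  [bravo, kilo, hotel, foxtrot]
Final RIGHT: [delta, echo, echo, foxtrot]
i=0: L=bravo, R=delta=BASE -> take LEFT -> bravo
i=1: L=kilo=BASE, R=echo -> take RIGHT -> echo
i=2: BASE=kilo L=hotel R=echo all differ -> CONFLICT
i=3: L=foxtrot R=foxtrot -> agree -> foxtrot
Index 1 -> echo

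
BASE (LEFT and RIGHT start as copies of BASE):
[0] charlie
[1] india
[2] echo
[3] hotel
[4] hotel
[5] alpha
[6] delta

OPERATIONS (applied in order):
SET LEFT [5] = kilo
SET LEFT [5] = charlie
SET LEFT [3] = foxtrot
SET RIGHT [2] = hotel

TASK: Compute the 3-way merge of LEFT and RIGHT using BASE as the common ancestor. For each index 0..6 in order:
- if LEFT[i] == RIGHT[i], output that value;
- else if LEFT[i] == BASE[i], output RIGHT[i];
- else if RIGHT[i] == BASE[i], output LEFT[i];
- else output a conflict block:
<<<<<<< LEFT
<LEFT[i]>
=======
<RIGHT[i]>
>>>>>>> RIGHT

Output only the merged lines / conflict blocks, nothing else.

Answer: charlie
india
hotel
foxtrot
hotel
charlie
delta

Derivation:
Final LEFT:  [charlie, india, echo, foxtrot, hotel, charlie, delta]
Final RIGHT: [charlie, india, hotel, hotel, hotel, alpha, delta]
i=0: L=charlie R=charlie -> agree -> charlie
i=1: L=india R=india -> agree -> india
i=2: L=echo=BASE, R=hotel -> take RIGHT -> hotel
i=3: L=foxtrot, R=hotel=BASE -> take LEFT -> foxtrot
i=4: L=hotel R=hotel -> agree -> hotel
i=5: L=charlie, R=alpha=BASE -> take LEFT -> charlie
i=6: L=delta R=delta -> agree -> delta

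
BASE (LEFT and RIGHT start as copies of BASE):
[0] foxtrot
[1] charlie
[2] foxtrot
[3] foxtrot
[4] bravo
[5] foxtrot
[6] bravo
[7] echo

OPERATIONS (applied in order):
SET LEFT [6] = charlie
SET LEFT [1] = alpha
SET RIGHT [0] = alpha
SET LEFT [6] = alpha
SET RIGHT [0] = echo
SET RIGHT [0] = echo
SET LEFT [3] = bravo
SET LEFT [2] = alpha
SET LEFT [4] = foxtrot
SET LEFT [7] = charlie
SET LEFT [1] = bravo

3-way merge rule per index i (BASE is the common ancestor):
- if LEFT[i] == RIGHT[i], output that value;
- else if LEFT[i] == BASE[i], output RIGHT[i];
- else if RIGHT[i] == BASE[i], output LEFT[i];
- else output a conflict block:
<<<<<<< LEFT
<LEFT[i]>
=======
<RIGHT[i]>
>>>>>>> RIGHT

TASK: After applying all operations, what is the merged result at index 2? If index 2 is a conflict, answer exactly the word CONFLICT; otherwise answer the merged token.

Answer: alpha

Derivation:
Final LEFT:  [foxtrot, bravo, alpha, bravo, foxtrot, foxtrot, alpha, charlie]
Final RIGHT: [echo, charlie, foxtrot, foxtrot, bravo, foxtrot, bravo, echo]
i=0: L=foxtrot=BASE, R=echo -> take RIGHT -> echo
i=1: L=bravo, R=charlie=BASE -> take LEFT -> bravo
i=2: L=alpha, R=foxtrot=BASE -> take LEFT -> alpha
i=3: L=bravo, R=foxtrot=BASE -> take LEFT -> bravo
i=4: L=foxtrot, R=bravo=BASE -> take LEFT -> foxtrot
i=5: L=foxtrot R=foxtrot -> agree -> foxtrot
i=6: L=alpha, R=bravo=BASE -> take LEFT -> alpha
i=7: L=charlie, R=echo=BASE -> take LEFT -> charlie
Index 2 -> alpha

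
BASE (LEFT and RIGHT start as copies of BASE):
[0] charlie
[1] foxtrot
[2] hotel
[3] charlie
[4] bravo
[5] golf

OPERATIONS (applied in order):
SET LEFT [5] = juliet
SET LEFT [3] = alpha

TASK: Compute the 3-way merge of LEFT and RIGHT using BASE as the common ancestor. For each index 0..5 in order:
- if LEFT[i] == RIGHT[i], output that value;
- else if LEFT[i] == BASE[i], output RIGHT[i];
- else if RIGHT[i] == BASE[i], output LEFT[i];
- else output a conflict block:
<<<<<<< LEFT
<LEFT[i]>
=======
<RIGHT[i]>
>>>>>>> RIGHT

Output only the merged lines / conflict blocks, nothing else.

Answer: charlie
foxtrot
hotel
alpha
bravo
juliet

Derivation:
Final LEFT:  [charlie, foxtrot, hotel, alpha, bravo, juliet]
Final RIGHT: [charlie, foxtrot, hotel, charlie, bravo, golf]
i=0: L=charlie R=charlie -> agree -> charlie
i=1: L=foxtrot R=foxtrot -> agree -> foxtrot
i=2: L=hotel R=hotel -> agree -> hotel
i=3: L=alpha, R=charlie=BASE -> take LEFT -> alpha
i=4: L=bravo R=bravo -> agree -> bravo
i=5: L=juliet, R=golf=BASE -> take LEFT -> juliet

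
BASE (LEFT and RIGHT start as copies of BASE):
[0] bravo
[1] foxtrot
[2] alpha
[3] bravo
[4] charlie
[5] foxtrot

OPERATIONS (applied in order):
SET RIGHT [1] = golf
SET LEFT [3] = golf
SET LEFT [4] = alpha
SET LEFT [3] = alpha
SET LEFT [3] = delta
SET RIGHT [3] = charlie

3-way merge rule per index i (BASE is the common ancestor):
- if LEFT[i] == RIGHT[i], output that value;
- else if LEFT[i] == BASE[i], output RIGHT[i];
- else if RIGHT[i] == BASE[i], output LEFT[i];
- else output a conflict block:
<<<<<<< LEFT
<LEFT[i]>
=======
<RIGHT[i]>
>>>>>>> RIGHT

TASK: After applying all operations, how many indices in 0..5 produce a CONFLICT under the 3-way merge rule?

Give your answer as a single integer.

Final LEFT:  [bravo, foxtrot, alpha, delta, alpha, foxtrot]
Final RIGHT: [bravo, golf, alpha, charlie, charlie, foxtrot]
i=0: L=bravo R=bravo -> agree -> bravo
i=1: L=foxtrot=BASE, R=golf -> take RIGHT -> golf
i=2: L=alpha R=alpha -> agree -> alpha
i=3: BASE=bravo L=delta R=charlie all differ -> CONFLICT
i=4: L=alpha, R=charlie=BASE -> take LEFT -> alpha
i=5: L=foxtrot R=foxtrot -> agree -> foxtrot
Conflict count: 1

Answer: 1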